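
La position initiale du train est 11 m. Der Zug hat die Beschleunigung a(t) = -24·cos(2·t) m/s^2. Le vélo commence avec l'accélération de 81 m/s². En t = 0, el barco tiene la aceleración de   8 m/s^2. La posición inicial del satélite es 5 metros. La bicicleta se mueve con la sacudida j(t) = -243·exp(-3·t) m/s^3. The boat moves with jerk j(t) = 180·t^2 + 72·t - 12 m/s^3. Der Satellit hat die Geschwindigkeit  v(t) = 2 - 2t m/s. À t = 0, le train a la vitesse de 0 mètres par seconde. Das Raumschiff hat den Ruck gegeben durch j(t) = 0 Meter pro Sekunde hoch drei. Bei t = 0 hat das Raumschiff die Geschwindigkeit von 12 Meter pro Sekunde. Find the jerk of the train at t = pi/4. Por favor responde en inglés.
To solve this, we need to take 1 derivative of our acceleration equation a(t) = -24·cos(2·t). Taking d/dt of a(t), we find j(t) = 48·sin(2·t). Using j(t) = 48·sin(2·t) and substituting t = pi/4, we find j = 48.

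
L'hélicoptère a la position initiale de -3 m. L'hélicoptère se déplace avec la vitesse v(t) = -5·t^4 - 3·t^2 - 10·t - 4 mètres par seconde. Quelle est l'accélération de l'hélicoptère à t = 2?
Pour résoudre ceci, nous devons prendre 1 dérivée de notre équation de la vitesse v(t) = -5·t^4 - 3·t^2 - 10·t - 4. En dérivant la vitesse, nous obtenons l'accélération: a(t) = -20·t^3 - 6·t - 10. En utilisant a(t) = -20·t^3 - 6·t - 10 et en substituant t = 2, nous trouvons a = -182.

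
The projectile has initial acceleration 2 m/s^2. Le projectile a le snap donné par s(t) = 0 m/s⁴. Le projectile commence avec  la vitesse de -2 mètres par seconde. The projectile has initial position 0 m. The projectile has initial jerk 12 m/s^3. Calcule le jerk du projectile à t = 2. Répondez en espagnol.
Para resolver esto, necesitamos tomar 1 antiderivada de nuestra ecuación del snap s(t) = 0. Integrando el snap y usando la condición inicial j(0) = 12, obtenemos j(t) = 12. De la ecuación de la sacudida j(t) = 12, sustituimos t = 2 para obtener j = 12.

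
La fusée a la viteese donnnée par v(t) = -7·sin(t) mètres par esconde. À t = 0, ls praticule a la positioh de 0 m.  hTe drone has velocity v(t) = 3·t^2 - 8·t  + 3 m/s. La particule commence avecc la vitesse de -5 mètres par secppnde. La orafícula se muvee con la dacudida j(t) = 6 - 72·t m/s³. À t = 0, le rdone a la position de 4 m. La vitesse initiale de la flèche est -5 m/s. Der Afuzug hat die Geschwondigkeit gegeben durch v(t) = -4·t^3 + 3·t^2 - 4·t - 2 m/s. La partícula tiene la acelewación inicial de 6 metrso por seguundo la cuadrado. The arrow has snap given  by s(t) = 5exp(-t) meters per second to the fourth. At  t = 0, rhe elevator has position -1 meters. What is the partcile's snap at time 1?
We must differentiate our jerk equation j(t) = 6 - 72·t 1 time. The derivative of jerk gives snap: s(t) = -72. We have snap s(t) = -72. Substituting t = 1: s(1) = -72.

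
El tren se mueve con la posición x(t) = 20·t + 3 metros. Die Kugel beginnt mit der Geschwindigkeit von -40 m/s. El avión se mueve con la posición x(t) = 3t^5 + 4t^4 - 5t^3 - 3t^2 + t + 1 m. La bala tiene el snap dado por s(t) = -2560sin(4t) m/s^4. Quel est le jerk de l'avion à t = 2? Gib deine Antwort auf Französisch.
Nous devons dériver notre équation de la position x(t) = 3·t^5 + 4·t^4 - 5·t^3 - 3·t^2 + t + 1 3 fois. En prenant d/dt de x(t), nous trouvons v(t) = 15·t^4 + 16·t^3 - 15·t^2 - 6·t + 1. La dérivée de la vitesse donne l'accélération: a(t) = 60·t^3 + 48·t^2 - 30·t - 6. En dérivant l'accélération, nous obtenons le jerk: j(t) = 180·t^2 + 96·t - 30. De l'équation du jerk j(t) = 180·t^2 + 96·t - 30, nous substituons t = 2 pour obtenir j = 882.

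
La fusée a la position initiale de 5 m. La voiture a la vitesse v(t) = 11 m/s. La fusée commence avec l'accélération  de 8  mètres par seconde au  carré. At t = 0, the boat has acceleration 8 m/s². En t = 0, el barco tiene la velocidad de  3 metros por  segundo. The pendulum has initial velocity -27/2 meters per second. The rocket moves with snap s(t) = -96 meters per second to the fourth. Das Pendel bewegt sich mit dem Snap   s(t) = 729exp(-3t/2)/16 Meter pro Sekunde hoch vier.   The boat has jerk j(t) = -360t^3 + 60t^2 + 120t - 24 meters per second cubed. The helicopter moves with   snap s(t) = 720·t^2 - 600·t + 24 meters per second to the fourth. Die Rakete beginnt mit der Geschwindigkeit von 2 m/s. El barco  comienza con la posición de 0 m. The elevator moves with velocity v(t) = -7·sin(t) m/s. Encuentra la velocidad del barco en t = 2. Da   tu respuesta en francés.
Pour résoudre ceci, nous devons prendre 2 primitives de notre équation du jerk j(t) = -360·t^3 + 60·t^2 + 120·t - 24. En intégrant le jerk et en utilisant la condition initiale a(0) = 8, nous obtenons a(t) = -90·t^4 + 20·t^3 + 60·t^2 - 24·t + 8. L'intégrale de l'accélération est la vitesse. En utilisant v(0) = 3, nous obtenons v(t) = -18·t^5 + 5·t^4 + 20·t^3 - 12·t^2 + 8·t + 3. En utilisant v(t) = -18·t^5 + 5·t^4 + 20·t^3 - 12·t^2 + 8·t + 3 et en substituant t = 2, nous trouvons v = -365.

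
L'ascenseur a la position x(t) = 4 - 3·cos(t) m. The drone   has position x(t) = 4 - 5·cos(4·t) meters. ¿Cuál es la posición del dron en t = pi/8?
Tenemos la posición x(t) = 4 - 5·cos(4·t). Sustituyendo t = pi/8: x(pi/8) = 4.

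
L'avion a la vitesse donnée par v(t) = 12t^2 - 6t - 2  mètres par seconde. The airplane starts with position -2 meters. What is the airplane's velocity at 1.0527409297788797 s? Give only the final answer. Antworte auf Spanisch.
La respuesta es 4.98271600410712.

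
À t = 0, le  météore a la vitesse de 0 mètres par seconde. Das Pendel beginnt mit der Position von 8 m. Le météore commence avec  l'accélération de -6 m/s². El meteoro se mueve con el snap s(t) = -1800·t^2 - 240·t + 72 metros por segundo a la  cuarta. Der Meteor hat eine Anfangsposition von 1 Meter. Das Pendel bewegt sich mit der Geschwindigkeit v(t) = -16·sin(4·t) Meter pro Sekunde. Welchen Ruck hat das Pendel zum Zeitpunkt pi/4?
Ausgehend von der Geschwindigkeit v(t) = -16·sin(4·t), nehmen wir 2 Ableitungen. Mit d/dt von v(t) finden wir a(t) = -64·cos(4·t). Mit d/dt von a(t) finden wir j(t) = 256·sin(4·t). Mit j(t) = 256·sin(4·t) und Einsetzen von t = pi/4, finden wir j = 0.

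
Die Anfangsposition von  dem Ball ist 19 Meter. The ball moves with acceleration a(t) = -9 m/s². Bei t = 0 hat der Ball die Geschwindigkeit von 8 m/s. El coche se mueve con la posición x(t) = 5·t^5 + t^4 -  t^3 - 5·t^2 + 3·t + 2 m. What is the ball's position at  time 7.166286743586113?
Starting from acceleration a(t) = -9, we take 2 antiderivatives. Taking ∫a(t)dt and applying v(0) = 8, we find v(t) = 8 - 9·t. The integral of velocity is position. Using x(0) = 19, we get x(t) = -9·t^2/2 + 8·t + 19. Using x(t) = -9·t^2/2 + 8·t + 19 and substituting t = 7.166286743586113, we find x = -154.770201662152.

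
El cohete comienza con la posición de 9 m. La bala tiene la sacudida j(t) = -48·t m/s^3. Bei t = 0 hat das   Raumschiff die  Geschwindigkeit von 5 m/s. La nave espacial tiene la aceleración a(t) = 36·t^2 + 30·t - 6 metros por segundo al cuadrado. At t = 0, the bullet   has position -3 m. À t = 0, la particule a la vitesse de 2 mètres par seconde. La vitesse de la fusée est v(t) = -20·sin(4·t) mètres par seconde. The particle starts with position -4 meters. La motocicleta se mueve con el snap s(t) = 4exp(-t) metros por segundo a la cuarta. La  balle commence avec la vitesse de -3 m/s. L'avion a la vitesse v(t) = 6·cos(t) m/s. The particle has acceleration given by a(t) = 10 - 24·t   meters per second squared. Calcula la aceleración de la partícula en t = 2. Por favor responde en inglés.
From the given acceleration equation a(t) = 10 - 24·t, we substitute t = 2 to get a = -38.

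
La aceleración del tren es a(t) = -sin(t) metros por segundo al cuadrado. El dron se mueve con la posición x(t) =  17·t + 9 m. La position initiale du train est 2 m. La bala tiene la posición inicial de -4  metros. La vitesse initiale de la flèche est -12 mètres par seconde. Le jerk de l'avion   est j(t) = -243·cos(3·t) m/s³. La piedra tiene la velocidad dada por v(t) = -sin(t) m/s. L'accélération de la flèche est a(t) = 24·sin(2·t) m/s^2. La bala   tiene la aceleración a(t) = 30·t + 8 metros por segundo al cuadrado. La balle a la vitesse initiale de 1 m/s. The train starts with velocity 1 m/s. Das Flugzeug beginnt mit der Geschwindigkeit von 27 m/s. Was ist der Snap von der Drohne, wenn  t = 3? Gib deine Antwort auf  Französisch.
Pour résoudre ceci, nous devons prendre 4 dérivées de notre équation de la position x(t) = 17·t + 9. En prenant d/dt de x(t), nous trouvons v(t) = 17. En prenant d/dt de v(t), nous trouvons a(t) = 0. En dérivant l'accélération, nous obtenons le jerk: j(t) = 0. En prenant d/dt de j(t), nous trouvons s(t) = 0. Nous avons le snap s(t) = 0. En substituant t = 3: s(3) = 0.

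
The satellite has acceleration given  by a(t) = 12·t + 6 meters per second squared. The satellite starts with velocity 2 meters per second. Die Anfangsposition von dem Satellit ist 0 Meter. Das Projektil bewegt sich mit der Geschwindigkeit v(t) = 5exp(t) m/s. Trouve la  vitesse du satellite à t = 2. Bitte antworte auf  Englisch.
To find the answer, we compute 1 integral of a(t) = 12·t + 6. The integral of acceleration is velocity. Using v(0) = 2, we get v(t) = 6·t^2 + 6·t + 2. From the given velocity equation v(t) = 6·t^2 + 6·t + 2, we substitute t = 2 to get v = 38.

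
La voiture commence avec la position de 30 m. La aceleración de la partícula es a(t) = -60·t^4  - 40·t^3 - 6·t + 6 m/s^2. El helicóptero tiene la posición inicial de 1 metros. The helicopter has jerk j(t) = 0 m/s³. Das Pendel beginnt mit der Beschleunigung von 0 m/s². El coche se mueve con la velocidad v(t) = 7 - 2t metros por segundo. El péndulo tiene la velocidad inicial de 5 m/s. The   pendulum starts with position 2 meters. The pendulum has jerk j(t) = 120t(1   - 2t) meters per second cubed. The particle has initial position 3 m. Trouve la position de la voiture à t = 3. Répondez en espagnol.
Partiendo de la velocidad v(t) = 7 - 2·t, tomamos 1 integral. Tomando ∫v(t)dt y aplicando x(0) = 30, encontramos x(t) = -t^2 + 7·t + 30. Usando x(t) = -t^2 + 7·t + 30 y sustituyendo t = 3, encontramos x = 42.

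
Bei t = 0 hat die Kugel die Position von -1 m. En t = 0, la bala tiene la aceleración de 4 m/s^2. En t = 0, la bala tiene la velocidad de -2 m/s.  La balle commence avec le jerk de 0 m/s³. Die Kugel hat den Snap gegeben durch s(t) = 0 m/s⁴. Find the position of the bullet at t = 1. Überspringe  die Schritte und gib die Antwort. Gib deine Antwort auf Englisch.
At t = 1, x = -1.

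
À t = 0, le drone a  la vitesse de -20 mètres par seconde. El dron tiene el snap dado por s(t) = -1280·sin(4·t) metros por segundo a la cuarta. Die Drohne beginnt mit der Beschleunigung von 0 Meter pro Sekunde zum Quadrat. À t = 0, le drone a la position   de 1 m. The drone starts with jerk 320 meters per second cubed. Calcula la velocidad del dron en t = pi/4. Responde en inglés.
Starting from snap s(t) = -1280·sin(4·t), we take 3 integrals. Finding the antiderivative of s(t) and using j(0) = 320: j(t) = 320·cos(4·t). Taking ∫j(t)dt and applying a(0) = 0, we find a(t) = 80·sin(4·t). The integral of acceleration, with v(0) = -20, gives velocity: v(t) = -20·cos(4·t). We have velocity v(t) = -20·cos(4·t). Substituting t = pi/4: v(pi/4) = 20.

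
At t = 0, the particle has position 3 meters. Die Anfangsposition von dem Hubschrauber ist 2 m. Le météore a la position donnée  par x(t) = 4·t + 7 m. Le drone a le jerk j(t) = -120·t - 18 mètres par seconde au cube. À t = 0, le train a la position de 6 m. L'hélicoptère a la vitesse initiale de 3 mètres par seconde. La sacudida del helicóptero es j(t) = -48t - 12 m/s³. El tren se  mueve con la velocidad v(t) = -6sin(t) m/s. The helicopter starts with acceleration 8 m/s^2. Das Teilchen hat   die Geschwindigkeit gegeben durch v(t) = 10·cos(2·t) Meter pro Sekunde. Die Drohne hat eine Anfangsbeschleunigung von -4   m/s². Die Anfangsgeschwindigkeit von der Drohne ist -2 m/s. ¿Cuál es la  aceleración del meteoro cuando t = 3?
Partiendo de la posición x(t) = 4·t + 7, tomamos 2 derivadas. La derivada de la posición da la velocidad: v(t) = 4. La derivada de la velocidad da la aceleración: a(t) = 0. Tenemos la aceleración a(t) = 0. Sustituyendo t = 3: a(3) = 0.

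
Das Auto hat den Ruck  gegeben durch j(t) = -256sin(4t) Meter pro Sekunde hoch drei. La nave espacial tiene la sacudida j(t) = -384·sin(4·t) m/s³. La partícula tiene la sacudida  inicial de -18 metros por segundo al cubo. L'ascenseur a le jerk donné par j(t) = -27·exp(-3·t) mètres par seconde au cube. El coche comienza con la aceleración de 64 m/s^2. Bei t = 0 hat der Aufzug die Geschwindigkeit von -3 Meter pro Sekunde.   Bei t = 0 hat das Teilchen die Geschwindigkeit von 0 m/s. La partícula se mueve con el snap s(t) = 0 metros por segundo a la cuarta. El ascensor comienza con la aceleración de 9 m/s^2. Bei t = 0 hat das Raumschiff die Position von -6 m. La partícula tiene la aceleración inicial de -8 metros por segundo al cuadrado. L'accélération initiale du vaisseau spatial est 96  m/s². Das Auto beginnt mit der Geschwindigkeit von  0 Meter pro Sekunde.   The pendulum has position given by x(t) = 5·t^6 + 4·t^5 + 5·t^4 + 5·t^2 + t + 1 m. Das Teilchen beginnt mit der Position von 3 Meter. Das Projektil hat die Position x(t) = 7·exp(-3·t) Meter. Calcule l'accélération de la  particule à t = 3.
Pour résoudre ceci, nous devons prendre 2 intégrales de notre équation du snap s(t) = 0. La primitive du snap, avec j(0) = -18, donne le jerk: j(t) = -18. La primitive du jerk, avec a(0) = -8, donne l'accélération: a(t) = -18·t - 8. De l'équation de l'accélération a(t) = -18·t - 8, nous substituons t = 3 pour obtenir a = -62.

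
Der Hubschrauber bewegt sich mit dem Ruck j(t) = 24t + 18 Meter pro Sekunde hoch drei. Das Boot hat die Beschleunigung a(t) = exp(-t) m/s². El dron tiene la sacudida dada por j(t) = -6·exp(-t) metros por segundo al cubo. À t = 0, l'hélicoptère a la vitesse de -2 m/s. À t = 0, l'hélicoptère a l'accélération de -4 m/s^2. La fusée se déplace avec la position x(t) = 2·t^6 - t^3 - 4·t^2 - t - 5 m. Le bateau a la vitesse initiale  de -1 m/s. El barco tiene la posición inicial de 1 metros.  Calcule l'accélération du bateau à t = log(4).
En utilisant a(t) = exp(-t) et en substituant t = log(4), nous trouvons a = 1/4.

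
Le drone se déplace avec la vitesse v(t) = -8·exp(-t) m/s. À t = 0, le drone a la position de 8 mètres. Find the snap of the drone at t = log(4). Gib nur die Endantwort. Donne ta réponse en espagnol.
La respuesta es 2.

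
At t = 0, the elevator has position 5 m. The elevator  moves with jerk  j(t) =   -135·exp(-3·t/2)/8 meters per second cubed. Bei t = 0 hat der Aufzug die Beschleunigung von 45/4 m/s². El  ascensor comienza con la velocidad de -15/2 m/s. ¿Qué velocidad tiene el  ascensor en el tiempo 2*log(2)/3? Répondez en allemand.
Wir müssen das Integral unserer Gleichung für den Ruck j(t) = -135·exp(-3·t/2)/8 2-mal finden. Das Integral von dem Ruck, mit a(0) = 45/4, ergibt die Beschleunigung: a(t) = 45·exp(-3·t/2)/4. Die Stammfunktion von der Beschleunigung ist die Geschwindigkeit. Mit v(0) = -15/2 erhalten wir v(t) = -15·exp(-3·t/2)/2. Wir haben die Geschwindigkeit v(t) = -15·exp(-3·t/2)/2. Durch Einsetzen von t = 2*log(2)/3: v(2*log(2)/3) = -15/4.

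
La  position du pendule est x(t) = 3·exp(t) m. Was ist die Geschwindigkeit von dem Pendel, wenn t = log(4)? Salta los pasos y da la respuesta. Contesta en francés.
La réponse est 12.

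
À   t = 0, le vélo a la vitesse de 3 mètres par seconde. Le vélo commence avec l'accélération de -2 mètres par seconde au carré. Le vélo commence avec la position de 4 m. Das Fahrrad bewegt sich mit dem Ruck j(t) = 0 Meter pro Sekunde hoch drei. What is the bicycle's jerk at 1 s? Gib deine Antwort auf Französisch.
Nous avons le jerk j(t) = 0. En substituant t = 1: j(1) = 0.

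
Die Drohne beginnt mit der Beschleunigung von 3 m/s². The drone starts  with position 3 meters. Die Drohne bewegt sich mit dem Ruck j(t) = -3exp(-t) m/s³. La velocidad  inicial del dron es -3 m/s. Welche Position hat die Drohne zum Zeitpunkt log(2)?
Wir müssen unsere Gleichung für den Ruck j(t) = -3·exp(-t) 3-mal integrieren. Mit ∫j(t)dt und Anwendung von a(0) = 3, finden wir a(t) = 3·exp(-t). Mit ∫a(t)dt und Anwendung von v(0) = -3, finden wir v(t) = -3·exp(-t). Mit ∫v(t)dt und Anwendung von x(0) = 3, finden wir x(t) = 3·exp(-t). Wir haben die Position x(t) = 3·exp(-t). Durch Einsetzen von t = log(2): x(log(2)) = 3/2.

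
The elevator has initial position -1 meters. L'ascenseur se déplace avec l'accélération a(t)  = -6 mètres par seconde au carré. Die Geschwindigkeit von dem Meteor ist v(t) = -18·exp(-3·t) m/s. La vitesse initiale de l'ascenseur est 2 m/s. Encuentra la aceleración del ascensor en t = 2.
De la ecuación de la aceleración a(t) = -6, sustituimos t = 2 para obtener a = -6.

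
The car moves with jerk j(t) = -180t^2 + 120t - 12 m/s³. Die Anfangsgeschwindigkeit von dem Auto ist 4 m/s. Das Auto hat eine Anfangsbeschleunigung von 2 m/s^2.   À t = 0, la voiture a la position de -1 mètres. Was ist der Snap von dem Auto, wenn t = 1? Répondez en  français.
Pour résoudre ceci, nous devons prendre 1 dérivée de notre équation du jerk j(t) = -180·t^2 + 120·t - 12. En dérivant le jerk, nous obtenons le snap: s(t) = 120 - 360·t. De l'équation du snap s(t) = 120 - 360·t, nous substituons t = 1 pour obtenir s = -240.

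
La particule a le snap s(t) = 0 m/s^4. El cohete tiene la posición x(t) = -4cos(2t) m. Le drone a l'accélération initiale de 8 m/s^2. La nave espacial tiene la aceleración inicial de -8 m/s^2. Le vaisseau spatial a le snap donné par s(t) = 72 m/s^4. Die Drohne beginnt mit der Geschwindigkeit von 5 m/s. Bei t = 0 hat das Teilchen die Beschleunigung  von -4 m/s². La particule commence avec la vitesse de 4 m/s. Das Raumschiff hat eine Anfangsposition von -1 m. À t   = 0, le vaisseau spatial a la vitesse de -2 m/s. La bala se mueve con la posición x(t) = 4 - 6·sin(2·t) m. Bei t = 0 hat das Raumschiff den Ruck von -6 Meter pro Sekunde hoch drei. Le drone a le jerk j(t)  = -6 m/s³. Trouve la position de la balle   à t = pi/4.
De l'équation de la position x(t) = 4 - 6·sin(2·t), nous substituons t = pi/4 pour obtenir x = -2.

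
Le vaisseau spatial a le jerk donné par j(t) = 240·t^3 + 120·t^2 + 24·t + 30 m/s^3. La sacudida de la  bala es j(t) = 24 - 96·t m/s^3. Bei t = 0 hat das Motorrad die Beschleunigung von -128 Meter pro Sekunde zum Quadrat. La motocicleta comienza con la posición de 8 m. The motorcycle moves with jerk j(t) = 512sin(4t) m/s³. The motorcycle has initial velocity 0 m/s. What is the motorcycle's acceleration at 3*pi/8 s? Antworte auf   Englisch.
We need to integrate our jerk equation j(t) = 512·sin(4·t) 1 time. Integrating jerk and using the initial condition a(0) = -128, we get a(t) = -128·cos(4·t). From the given acceleration equation a(t) = -128·cos(4·t), we substitute t = 3*pi/8 to get a = 0.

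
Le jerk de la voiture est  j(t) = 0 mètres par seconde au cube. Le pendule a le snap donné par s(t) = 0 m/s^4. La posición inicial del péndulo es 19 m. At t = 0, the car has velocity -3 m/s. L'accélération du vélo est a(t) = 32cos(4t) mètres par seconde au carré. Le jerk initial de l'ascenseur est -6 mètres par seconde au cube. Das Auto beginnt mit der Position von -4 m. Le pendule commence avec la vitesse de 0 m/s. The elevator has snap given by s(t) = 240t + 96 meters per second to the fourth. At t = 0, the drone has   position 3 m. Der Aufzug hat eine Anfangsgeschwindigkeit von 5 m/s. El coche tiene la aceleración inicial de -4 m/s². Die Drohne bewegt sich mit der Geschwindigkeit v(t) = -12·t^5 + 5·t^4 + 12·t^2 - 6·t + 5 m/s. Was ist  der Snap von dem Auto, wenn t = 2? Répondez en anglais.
Starting from jerk j(t) = 0, we take 1 derivative. The derivative of jerk gives snap: s(t) = 0. We have snap s(t) = 0. Substituting t = 2: s(2) = 0.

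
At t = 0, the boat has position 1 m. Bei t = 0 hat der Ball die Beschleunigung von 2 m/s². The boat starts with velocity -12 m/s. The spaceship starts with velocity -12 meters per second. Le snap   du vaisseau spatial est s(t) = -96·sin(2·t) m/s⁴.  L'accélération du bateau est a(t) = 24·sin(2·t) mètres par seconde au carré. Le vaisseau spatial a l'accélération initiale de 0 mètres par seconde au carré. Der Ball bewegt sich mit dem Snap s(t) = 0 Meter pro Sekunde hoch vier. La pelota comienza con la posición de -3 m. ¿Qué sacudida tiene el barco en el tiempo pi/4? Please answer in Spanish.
Para resolver esto, necesitamos tomar 1 derivada de nuestra ecuación de la aceleración a(t) = 24·sin(2·t). Tomando d/dt de a(t), encontramos j(t) = 48·cos(2·t). De la ecuación de la sacudida j(t) = 48·cos(2·t), sustituimos t = pi/4 para obtener j = 0.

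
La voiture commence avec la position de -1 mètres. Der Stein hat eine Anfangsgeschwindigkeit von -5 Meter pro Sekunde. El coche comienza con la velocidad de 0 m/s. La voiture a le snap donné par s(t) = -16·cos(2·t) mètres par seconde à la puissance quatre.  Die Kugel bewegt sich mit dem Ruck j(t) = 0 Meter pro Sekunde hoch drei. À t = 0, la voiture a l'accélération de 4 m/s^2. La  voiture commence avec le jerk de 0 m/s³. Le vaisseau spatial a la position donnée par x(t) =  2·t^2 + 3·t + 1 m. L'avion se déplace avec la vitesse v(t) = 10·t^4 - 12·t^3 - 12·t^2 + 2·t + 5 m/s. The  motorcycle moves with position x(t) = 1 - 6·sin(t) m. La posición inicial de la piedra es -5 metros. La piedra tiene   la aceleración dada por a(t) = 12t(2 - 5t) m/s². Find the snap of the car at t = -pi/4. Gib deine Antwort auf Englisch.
From the given snap equation s(t) = -16·cos(2·t), we substitute t = -pi/4 to get s = 0.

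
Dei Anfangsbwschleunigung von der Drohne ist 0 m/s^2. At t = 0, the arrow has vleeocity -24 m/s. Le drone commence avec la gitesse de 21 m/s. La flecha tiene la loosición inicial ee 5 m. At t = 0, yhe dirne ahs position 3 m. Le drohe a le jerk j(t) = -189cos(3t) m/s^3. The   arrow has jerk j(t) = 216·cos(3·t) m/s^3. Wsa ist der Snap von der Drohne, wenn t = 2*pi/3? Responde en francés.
Pour résoudre ceci, nous devons prendre 1 dérivée de notre équation du jerk j(t) = -189·cos(3·t). En dérivant le jerk, nous obtenons le snap: s(t) = 567·sin(3·t). De l'équation du snap s(t) = 567·sin(3·t), nous substituons t = 2*pi/3 pour obtenir s = 0.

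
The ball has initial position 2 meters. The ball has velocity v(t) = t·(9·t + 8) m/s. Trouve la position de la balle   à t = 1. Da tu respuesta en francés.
Nous devons trouver la primitive de notre équation de la vitesse v(t) = t·(9·t + 8) 1 fois. En intégrant la vitesse et en utilisant la condition initiale x(0) = 2, nous obtenons x(t) = 3·t^3 + 4·t^2 + 2. De l'équation de la position x(t) = 3·t^3 + 4·t^2 + 2, nous substituons t = 1 pour obtenir x = 9.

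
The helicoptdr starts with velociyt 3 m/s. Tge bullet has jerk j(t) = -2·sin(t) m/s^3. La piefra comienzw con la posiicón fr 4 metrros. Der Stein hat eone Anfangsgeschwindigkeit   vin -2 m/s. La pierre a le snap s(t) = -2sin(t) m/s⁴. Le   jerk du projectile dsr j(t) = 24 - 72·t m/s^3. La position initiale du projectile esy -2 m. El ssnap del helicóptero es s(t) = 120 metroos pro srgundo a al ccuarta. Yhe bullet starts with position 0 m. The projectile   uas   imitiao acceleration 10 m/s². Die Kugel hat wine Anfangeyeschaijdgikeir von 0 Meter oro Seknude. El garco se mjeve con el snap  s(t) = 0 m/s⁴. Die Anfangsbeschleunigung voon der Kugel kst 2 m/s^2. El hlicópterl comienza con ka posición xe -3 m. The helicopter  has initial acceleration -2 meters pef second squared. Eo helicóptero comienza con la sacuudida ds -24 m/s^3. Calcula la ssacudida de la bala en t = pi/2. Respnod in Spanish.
Tenemos la sacudida j(t) = -2·sin(t). Sustituyendo t = pi/2: j(pi/2) = -2.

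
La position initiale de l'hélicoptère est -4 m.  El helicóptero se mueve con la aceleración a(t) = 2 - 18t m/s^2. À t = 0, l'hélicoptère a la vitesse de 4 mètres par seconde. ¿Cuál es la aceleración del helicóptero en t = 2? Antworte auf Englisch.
From the given acceleration equation a(t) = 2 - 18·t, we substitute t = 2 to get a = -34.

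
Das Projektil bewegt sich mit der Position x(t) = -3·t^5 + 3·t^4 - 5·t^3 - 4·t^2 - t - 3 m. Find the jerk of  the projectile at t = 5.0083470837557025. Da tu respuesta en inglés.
We must differentiate our position equation x(t) = -3·t^5 + 3·t^4 - 5·t^3 - 4·t^2 - t - 3 3 times. Differentiating position, we get velocity: v(t) = -15·t^4 + 12·t^3 - 15·t^2 - 8·t - 1. The derivative of velocity gives acceleration: a(t) = -60·t^3 + 36·t^2 - 30·t - 8. Differentiating acceleration, we get jerk: j(t) = -180·t^2 + 72·t - 30. We have jerk j(t) = -180·t^2 + 72·t - 30. Substituting t = 5.0083470837557025: j(5.0083470837557025) = -4184.43630201515.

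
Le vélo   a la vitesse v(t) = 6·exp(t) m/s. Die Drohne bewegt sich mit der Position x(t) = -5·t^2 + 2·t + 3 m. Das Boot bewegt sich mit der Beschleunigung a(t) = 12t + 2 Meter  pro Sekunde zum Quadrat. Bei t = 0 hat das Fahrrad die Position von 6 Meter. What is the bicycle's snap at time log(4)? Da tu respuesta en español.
Debemos derivar nuestra ecuación de la velocidad v(t) = 6·exp(t) 3 veces. Derivando la velocidad, obtenemos la aceleración: a(t) = 6·exp(t). Tomando d/dt de a(t), encontramos j(t) = 6·exp(t). La derivada de la sacudida da el snap: s(t) = 6·exp(t). Tenemos el snap s(t) = 6·exp(t). Sustituyendo t = log(4): s(log(4)) = 24.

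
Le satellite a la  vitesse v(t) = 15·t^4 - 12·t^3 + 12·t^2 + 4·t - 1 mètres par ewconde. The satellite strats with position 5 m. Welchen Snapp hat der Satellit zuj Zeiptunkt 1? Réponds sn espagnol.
Partiendo de la velocidad v(t) = 15·t^4 - 12·t^3 + 12·t^2 + 4·t - 1, tomamos 3 derivadas. Derivando la velocidad, obtenemos la aceleración: a(t) = 60·t^3 - 36·t^2 + 24·t + 4. La derivada de la aceleración da la sacudida: j(t) = 180·t^2 - 72·t + 24. La derivada de la sacudida da el snap: s(t) = 360·t - 72. Usando s(t) = 360·t - 72 y sustituyendo t = 1, encontramos s = 288.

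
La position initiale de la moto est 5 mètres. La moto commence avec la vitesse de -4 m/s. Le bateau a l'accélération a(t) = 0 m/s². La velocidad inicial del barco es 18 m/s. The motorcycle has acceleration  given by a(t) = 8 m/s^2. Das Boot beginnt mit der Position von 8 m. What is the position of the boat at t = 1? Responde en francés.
Nous devons intégrer notre équation de l'accélération a(t) = 0 2 fois. En intégrant l'accélération et en utilisant la condition initiale v(0) = 18, nous obtenons v(t) = 18. L'intégrale de la vitesse est la position. En utilisant x(0) = 8, nous obtenons x(t) = 18·t + 8. De l'équation de la position x(t) = 18·t + 8, nous substituons t = 1 pour obtenir x = 26.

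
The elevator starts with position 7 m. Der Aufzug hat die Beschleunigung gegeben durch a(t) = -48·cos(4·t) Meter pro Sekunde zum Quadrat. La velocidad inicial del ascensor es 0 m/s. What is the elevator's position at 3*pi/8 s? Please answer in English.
Starting from acceleration a(t) = -48·cos(4·t), we take 2 integrals. The antiderivative of acceleration, with v(0) = 0, gives velocity: v(t) = -12·sin(4·t). Finding the integral of v(t) and using x(0) = 7: x(t) = 3·cos(4·t) + 4. From the given position equation x(t) = 3·cos(4·t) + 4, we substitute t = 3*pi/8 to get x = 4.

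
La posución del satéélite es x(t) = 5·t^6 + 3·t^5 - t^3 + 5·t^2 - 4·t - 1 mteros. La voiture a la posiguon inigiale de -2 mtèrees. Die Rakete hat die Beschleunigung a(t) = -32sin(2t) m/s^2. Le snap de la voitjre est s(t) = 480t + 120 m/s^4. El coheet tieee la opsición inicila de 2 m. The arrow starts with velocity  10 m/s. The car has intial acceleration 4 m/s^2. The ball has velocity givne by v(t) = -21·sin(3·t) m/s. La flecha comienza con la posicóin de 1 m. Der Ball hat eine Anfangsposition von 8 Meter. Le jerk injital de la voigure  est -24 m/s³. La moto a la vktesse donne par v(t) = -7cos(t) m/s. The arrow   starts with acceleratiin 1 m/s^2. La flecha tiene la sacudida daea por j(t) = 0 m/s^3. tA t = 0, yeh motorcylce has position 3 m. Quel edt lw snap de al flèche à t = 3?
Pour résoudre ceci, nous devons prendre 1 dérivée de notre équation du jerk j(t) = 0. La dérivée du jerk donne le snap: s(t) = 0. Nous avons le snap s(t) = 0. En substituant t = 3: s(3) = 0.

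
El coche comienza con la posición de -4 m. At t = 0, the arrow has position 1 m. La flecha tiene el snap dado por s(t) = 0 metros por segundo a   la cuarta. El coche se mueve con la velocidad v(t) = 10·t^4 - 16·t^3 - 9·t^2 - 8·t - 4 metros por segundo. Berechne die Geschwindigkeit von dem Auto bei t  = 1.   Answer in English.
We have velocity v(t) = 10·t^4 - 16·t^3 - 9·t^2 - 8·t - 4. Substituting t = 1: v(1) = -27.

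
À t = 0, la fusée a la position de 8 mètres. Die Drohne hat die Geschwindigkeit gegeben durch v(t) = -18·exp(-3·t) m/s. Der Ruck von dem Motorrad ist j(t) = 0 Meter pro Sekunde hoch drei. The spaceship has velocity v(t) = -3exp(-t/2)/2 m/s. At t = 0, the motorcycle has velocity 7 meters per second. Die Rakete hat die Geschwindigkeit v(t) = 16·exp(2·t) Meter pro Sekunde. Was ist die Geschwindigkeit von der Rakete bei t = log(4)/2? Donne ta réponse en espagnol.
Tenemos la velocidad v(t) = 16·exp(2·t). Sustituyendo t = log(4)/2: v(log(4)/2) = 64.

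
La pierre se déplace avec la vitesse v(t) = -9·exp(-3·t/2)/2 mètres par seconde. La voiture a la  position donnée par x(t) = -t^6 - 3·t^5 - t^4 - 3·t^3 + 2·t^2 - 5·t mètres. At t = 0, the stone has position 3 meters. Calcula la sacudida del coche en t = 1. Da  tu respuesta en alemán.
Wir müssen unsere Gleichung für die Position x(t) = -t^6 - 3·t^5 - t^4 - 3·t^3 + 2·t^2 - 5·t 3-mal ableiten. Die Ableitung von der Position ergibt die Geschwindigkeit: v(t) = -6·t^5 - 15·t^4 - 4·t^3 - 9·t^2 + 4·t - 5. Mit d/dt von v(t) finden wir a(t) = -30·t^4 - 60·t^3 - 12·t^2 - 18·t + 4. Die Ableitung von der Beschleunigung ergibt den Ruck: j(t) = -120·t^3 - 180·t^2 - 24·t - 18. Aus der Gleichung für den Ruck j(t) = -120·t^3 - 180·t^2 - 24·t - 18, setzen wir t = 1 ein und erhalten j = -342.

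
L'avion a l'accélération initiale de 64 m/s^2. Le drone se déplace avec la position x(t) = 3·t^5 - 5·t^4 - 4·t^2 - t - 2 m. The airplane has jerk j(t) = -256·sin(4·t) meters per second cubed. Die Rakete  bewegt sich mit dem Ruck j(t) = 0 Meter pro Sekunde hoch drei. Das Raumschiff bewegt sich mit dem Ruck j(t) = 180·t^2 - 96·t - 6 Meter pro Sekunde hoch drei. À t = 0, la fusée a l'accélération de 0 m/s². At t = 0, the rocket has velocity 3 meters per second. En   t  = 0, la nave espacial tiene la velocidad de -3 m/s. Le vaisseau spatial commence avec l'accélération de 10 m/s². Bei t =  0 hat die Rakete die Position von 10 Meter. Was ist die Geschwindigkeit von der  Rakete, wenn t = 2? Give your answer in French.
Nous devons trouver l'intégrale de notre équation du jerk j(t) = 0 2 fois. En prenant ∫j(t)dt et en appliquant a(0) = 0, nous trouvons a(t) = 0. La primitive de l'accélération est la vitesse. En utilisant v(0) = 3, nous obtenons v(t) = 3. De l'équation de la vitesse v(t) = 3, nous substituons t = 2 pour obtenir v = 3.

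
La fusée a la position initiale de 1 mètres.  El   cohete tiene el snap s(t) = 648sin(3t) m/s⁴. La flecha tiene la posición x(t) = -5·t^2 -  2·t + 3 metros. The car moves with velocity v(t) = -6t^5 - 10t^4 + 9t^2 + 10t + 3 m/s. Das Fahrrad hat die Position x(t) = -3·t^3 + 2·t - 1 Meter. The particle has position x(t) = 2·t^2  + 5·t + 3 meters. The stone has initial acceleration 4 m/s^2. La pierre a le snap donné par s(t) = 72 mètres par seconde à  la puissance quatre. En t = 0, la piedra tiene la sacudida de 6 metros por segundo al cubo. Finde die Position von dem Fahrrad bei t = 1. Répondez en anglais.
We have position x(t) = -3·t^3 + 2·t - 1. Substituting t = 1: x(1) = -2.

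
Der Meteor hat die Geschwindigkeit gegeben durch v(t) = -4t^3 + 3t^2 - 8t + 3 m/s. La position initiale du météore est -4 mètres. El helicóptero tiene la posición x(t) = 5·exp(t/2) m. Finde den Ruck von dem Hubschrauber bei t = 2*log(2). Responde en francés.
Pour résoudre ceci, nous devons prendre 3 dérivées de notre équation de la position x(t) = 5·exp(t/2). En prenant d/dt de x(t), nous trouvons v(t) = 5·exp(t/2)/2. En prenant d/dt de v(t), nous trouvons a(t) = 5·exp(t/2)/4. En prenant d/dt de a(t), nous trouvons j(t) = 5·exp(t/2)/8. De l'équation du jerk j(t) = 5·exp(t/2)/8, nous substituons t = 2*log(2) pour obtenir j = 5/4.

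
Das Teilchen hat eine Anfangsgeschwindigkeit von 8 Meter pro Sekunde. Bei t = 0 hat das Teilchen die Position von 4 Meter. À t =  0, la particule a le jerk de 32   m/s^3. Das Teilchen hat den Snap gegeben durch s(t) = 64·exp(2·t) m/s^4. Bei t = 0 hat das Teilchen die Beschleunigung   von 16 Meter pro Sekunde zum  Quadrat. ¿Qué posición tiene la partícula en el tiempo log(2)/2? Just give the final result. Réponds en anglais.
At t = log(2)/2, x = 8.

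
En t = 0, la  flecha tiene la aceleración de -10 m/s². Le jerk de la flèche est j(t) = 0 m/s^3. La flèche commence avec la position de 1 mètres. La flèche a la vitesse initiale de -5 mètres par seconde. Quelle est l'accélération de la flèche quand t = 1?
En partant du jerk j(t) = 0, nous prenons 1 intégrale. En prenant ∫j(t)dt et en appliquant a(0) = -10, nous trouvons a(t) = -10. Nous avons l'accélération a(t) = -10. En substituant t = 1: a(1) = -10.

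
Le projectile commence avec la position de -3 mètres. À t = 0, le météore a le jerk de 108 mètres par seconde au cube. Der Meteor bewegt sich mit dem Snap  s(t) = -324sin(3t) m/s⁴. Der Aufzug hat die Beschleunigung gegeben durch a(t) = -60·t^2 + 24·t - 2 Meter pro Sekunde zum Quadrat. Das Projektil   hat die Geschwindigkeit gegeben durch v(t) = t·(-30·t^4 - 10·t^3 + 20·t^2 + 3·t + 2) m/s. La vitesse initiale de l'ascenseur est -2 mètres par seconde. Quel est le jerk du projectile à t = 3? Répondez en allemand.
Wir müssen unsere Gleichung für die Geschwindigkeit v(t) = t·(-30·t^4 - 10·t^3 + 20·t^2 + 3·t + 2) 2-mal ableiten. Durch Ableiten von der Geschwindigkeit erhalten wir die Beschleunigung: a(t) = -30·t^4 - 10·t^3 + 20·t^2 + t·(-120·t^3 - 30·t^2 + 40·t + 3) + 3·t + 2. Durch Ableiten von der Beschleunigung erhalten wir den Ruck: j(t) = -240·t^3 - 60·t^2 + t·(-360·t^2 - 60·t + 40) + 80·t + 6. Aus der Gleichung für den Ruck j(t) = -240·t^3 - 60·t^2 + t·(-360·t^2 - 60·t + 40) + 80·t + 6, setzen wir t = 3 ein und erhalten j = -16914.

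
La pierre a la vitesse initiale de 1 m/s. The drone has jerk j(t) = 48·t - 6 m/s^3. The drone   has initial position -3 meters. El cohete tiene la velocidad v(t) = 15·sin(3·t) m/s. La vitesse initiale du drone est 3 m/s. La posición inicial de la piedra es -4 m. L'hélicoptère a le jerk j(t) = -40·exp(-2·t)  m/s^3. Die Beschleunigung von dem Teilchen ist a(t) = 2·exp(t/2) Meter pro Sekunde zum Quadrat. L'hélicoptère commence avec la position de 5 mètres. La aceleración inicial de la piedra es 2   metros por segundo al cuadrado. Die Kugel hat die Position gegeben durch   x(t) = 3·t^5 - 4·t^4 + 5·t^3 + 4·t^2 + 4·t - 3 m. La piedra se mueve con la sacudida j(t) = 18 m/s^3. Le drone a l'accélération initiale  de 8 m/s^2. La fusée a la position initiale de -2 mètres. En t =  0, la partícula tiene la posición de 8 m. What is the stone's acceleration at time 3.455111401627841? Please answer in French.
En partant du jerk j(t) = 18, nous prenons 1 primitive. L'intégrale du jerk est l'accélération. En utilisant a(0) = 2, nous obtenons a(t) = 18·t + 2. En utilisant a(t) = 18·t + 2 et en substituant t = 3.455111401627841, nous trouvons a = 64.1920052293011.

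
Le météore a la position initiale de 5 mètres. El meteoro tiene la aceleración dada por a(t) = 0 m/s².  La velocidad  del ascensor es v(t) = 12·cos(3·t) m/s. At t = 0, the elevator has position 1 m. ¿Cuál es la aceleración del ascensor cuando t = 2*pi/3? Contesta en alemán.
Ausgehend von der Geschwindigkeit v(t) = 12·cos(3·t), nehmen wir 1 Ableitung. Durch Ableiten von der Geschwindigkeit erhalten wir die Beschleunigung: a(t) = -36·sin(3·t). Aus der Gleichung für die Beschleunigung a(t) = -36·sin(3·t), setzen wir t = 2*pi/3 ein und erhalten a = 0.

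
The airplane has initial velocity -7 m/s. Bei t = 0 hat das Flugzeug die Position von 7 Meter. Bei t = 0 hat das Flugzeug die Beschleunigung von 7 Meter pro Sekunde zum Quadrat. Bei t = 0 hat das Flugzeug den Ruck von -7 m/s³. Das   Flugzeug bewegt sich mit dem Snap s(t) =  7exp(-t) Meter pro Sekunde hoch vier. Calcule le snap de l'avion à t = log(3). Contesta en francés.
En utilisant s(t) = 7·exp(-t) et en substituant t = log(3), nous trouvons s = 7/3.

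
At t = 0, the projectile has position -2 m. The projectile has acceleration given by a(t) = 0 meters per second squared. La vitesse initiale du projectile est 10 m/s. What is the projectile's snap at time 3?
To solve this, we need to take 2 derivatives of our acceleration equation a(t) = 0. Differentiating acceleration, we get jerk: j(t) = 0. Taking d/dt of j(t), we find s(t) = 0. We have snap s(t) = 0. Substituting t = 3: s(3) = 0.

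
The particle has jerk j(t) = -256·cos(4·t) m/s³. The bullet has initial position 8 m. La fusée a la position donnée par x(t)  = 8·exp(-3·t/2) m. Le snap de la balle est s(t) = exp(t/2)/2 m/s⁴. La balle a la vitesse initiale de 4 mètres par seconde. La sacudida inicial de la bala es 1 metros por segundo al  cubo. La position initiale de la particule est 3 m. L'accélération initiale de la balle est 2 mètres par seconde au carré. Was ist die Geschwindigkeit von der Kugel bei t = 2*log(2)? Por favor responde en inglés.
We need to integrate our snap equation s(t) = exp(t/2)/2 3 times. Taking ∫s(t)dt and applying j(0) = 1, we find j(t) = exp(t/2). Integrating jerk and using the initial condition a(0) = 2, we get a(t) = 2·exp(t/2). Finding the integral of a(t) and using v(0) = 4: v(t) = 4·exp(t/2). Using v(t) = 4·exp(t/2) and substituting t = 2*log(2), we find v = 8.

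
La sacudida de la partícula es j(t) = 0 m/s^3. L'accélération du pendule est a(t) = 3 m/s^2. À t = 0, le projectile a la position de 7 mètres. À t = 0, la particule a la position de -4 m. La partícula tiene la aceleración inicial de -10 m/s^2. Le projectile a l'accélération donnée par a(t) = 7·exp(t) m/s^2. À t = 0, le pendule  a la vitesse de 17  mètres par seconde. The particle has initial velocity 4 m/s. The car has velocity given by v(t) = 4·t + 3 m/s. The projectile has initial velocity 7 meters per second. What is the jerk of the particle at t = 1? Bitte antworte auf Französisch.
De l'équation du jerk j(t) = 0, nous substituons t = 1 pour obtenir j = 0.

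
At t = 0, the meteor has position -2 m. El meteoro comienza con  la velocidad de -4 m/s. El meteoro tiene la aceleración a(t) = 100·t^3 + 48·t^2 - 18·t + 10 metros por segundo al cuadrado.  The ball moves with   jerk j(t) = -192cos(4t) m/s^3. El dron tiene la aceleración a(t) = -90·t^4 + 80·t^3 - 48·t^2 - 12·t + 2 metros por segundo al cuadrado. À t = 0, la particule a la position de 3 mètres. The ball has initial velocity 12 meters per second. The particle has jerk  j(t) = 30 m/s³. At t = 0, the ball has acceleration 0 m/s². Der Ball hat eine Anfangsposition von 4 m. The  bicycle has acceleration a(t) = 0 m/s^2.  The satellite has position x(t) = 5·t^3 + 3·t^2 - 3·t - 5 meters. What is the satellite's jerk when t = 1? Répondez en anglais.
To solve this, we need to take 3 derivatives of our position equation x(t) = 5·t^3 + 3·t^2 - 3·t - 5. Differentiating position, we get velocity: v(t) = 15·t^2 + 6·t - 3. Differentiating velocity, we get acceleration: a(t) = 30·t + 6. Differentiating acceleration, we get jerk: j(t) = 30. Using j(t) = 30 and substituting t = 1, we find j = 30.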